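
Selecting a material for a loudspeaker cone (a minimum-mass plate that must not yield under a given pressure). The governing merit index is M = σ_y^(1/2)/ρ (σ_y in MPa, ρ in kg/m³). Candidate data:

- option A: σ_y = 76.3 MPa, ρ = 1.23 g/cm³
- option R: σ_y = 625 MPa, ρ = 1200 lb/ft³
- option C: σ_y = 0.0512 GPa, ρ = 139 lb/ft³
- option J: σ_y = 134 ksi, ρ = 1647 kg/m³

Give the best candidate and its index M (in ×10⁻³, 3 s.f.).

In SI units:
  option A: σ_y = 76.30 MPa, ρ = 1230 kg/m³
  option R: σ_y = 625.0 MPa, ρ = 19220 kg/m³
  option C: σ_y = 51.20 MPa, ρ = 2227 kg/m³
  option J: σ_y = 923.9 MPa, ρ = 1647 kg/m³
  option J: M = 18.5×10⁻³
  option A: M = 7.10×10⁻³
  option C: M = 3.21×10⁻³
  option R: M = 1.30×10⁻³
The maximum is for option J.

option J, M = 18.5×10⁻³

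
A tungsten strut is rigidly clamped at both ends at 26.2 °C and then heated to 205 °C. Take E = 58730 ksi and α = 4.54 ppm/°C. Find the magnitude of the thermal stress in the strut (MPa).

329 MPa

E = 58730 ksi = 404.9 GPa.
ΔT = 178.8 K. Constrained thermal stress σ = E·α·ΔT = 404.9×10³ MPa × 4.54×10⁻⁶ × 178.8 = 329 MPa (compressive).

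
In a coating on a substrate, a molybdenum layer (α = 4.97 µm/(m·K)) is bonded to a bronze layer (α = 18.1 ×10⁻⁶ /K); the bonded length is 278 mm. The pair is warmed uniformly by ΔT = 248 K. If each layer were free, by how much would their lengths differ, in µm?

905 µm

Δα = |4.97 − 18.1|×10⁻⁶/K = 13.1×10⁻⁶/K.
ΔL_mismatch = Δα·L·ΔT = 13.1×10⁻⁶ × 278.0 mm × 248.0 K = 905 µm.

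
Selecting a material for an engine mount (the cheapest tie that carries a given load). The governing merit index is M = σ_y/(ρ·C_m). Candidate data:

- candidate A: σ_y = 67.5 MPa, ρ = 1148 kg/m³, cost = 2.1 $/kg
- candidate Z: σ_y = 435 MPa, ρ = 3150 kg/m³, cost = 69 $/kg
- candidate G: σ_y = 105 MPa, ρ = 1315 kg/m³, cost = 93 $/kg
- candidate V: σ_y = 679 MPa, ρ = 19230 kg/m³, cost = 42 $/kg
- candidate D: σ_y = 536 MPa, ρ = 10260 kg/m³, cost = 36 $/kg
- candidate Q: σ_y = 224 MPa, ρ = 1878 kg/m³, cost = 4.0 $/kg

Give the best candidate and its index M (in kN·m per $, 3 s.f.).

Computing M directly (units already consistent):
  candidate Q: M = 29.8 kN·m per $
  candidate A: M = 28.0 kN·m per $
  candidate Z: M = 2.00 kN·m per $
  candidate D: M = 1.45 kN·m per $
  candidate G: M = 0.859 kN·m per $
  candidate V: M = 0.841 kN·m per $
Candidate Q has the largest M.

candidate Q, M = 29.8 kN·m per $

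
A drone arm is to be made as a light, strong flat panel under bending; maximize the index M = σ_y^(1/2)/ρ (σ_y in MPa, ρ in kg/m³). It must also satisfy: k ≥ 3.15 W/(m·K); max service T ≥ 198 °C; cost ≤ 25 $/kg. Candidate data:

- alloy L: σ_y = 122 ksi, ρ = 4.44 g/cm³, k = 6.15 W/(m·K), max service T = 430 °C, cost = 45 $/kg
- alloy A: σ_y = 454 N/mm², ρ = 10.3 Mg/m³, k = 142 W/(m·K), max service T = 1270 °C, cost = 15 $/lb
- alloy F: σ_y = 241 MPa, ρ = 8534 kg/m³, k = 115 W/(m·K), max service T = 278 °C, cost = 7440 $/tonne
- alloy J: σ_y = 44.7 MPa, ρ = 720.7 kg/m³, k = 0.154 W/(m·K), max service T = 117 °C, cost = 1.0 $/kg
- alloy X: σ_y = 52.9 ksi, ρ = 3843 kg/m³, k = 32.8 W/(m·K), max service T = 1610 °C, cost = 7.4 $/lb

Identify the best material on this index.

Screen on constraints: k ≥ 3.15 W/(m·K); max service T ≥ 198 °C; cost ≤ 25 $/kg. Survivors: alloy F, alloy X.
Convert each candidate to consistent units, then evaluate M:
  alloy F: σ_y = 241.0 MPa, ρ = 8534 kg/m³
  alloy X: σ_y = 364.7 MPa, ρ = 3843 kg/m³
  alloy X: M = 4.97×10⁻³
  alloy F: M = 1.82×10⁻³
The maximum is for alloy X.

alloy X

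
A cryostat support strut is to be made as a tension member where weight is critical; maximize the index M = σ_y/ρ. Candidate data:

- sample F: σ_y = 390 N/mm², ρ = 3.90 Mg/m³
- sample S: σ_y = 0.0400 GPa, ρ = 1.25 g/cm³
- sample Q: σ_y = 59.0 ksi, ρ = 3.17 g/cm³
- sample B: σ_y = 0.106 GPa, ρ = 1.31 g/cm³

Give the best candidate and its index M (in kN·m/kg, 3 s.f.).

sample Q, M = 128 kN·m/kg

In SI units:
  sample F: σ_y = 390.0 MPa, ρ = 3900 kg/m³
  sample S: σ_y = 40.00 MPa, ρ = 1250 kg/m³
  sample Q: σ_y = 406.8 MPa, ρ = 3170 kg/m³
  sample B: σ_y = 106.0 MPa, ρ = 1310 kg/m³
  sample Q: M = 128 kN·m/kg
  sample F: M = 100 kN·m/kg
  sample B: M = 80.9 kN·m/kg
  sample S: M = 32.0 kN·m/kg
Sample Q has the largest M.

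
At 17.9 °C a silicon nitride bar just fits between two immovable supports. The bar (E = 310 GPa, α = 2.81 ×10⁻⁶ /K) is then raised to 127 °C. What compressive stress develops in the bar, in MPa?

95.0 MPa

ΔT = 109.1 K. Constrained thermal stress σ = E·α·ΔT = 310.0×10³ MPa × 2.81×10⁻⁶ × 109.1 = 95.0 MPa (compressive).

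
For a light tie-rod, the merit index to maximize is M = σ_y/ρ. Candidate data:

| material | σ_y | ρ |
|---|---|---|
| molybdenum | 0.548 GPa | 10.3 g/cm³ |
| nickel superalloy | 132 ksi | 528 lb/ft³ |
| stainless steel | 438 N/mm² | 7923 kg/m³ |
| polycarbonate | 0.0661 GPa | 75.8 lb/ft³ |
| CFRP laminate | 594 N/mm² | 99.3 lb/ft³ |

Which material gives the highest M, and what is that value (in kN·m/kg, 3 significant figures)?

Normalizing units and computing the index:
  molybdenum: σ_y = 548.0 MPa, ρ = 10300 kg/m³
  nickel superalloy: σ_y = 910.1 MPa, ρ = 8458 kg/m³
  stainless steel: σ_y = 438.0 MPa, ρ = 7923 kg/m³
  polycarbonate: σ_y = 66.10 MPa, ρ = 1214 kg/m³
  CFRP laminate: σ_y = 594.0 MPa, ρ = 1591 kg/m³
  CFRP laminate: M = 373 kN·m/kg
  nickel superalloy: M = 108 kN·m/kg
  stainless steel: M = 55.3 kN·m/kg
  polycarbonate: M = 54.4 kN·m/kg
  molybdenum: M = 53.2 kN·m/kg
The maximum is for CFRP laminate.

CFRP laminate, M = 373 kN·m/kg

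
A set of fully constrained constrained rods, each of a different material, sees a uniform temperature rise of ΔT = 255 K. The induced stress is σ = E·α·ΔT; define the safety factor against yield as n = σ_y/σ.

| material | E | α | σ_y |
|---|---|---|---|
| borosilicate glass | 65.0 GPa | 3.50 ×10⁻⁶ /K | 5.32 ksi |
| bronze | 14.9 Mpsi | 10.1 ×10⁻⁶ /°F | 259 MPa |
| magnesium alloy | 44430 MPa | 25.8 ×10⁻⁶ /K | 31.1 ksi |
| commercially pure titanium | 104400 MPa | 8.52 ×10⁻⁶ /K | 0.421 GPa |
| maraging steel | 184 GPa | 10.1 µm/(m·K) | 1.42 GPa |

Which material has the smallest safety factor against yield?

Per material, after unit conversion:
  borosilicate glass: E = 65.00, α = 3.50, σ_y = 36.68 → σ = 58.0 MPa, n = 0.632
  bronze: E = 102.7, α = 18.2, σ_y = 259.0 → σ = 476 MPa, n = 0.544
  magnesium alloy: E = 44.43, α = 25.8, σ_y = 214.4 → σ = 292 MPa, n = 0.734
  commercially pure titanium: E = 104.4, α = 8.52, σ_y = 421.0 → σ = 227 MPa, n = 1.86
  maraging steel: E = 184.0, α = 10.1, σ_y = 1420 → σ = 474 MPa, n = 3.00
Bronze has the lowest safety factor, n = 0.544.

bronze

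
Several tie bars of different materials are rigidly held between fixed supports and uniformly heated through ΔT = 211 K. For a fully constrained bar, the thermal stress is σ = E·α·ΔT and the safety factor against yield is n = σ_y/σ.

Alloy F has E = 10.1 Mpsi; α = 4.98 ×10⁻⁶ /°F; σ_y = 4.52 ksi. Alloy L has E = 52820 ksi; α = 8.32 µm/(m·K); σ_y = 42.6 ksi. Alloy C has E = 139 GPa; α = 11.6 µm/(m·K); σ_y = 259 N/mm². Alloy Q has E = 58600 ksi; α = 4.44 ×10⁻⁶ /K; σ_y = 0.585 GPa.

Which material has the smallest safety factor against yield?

alloy F

Per material, after unit conversion:
  alloy F: E = 69.64, α = 8.96, σ_y = 31.16 → σ = 132 MPa, n = 0.237
  alloy L: E = 364.2, α = 8.32, σ_y = 293.7 → σ = 639 MPa, n = 0.459
  alloy C: E = 139.0, α = 11.6, σ_y = 259.0 → σ = 340 MPa, n = 0.761
  alloy Q: E = 404.0, α = 4.44, σ_y = 585.0 → σ = 379 MPa, n = 1.55
Alloy F has the lowest safety factor, n = 0.237.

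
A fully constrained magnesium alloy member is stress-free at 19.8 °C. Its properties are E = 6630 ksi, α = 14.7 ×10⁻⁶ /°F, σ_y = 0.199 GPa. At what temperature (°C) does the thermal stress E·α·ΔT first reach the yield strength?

184 °C

E = 6630 ksi = 45.71 GPa.
α = 14.7×10⁻⁶/°F × 9/5 = 26.5×10⁻⁶/K.
σ_y = 0.199 GPa = 199.0 MPa.
E·α·ΔT = 199.0 MPa ⇒ ΔT = 199.0 / (45.71×10³ × 26.5×10⁻⁶) = 164.5 K.
T = 19.8 + 164.5 = 184.3 °C.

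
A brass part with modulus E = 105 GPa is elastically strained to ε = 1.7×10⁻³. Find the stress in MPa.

σ = E·ε = 105000 MPa × 1.7×10⁻³ = 178 MPa.

178 MPa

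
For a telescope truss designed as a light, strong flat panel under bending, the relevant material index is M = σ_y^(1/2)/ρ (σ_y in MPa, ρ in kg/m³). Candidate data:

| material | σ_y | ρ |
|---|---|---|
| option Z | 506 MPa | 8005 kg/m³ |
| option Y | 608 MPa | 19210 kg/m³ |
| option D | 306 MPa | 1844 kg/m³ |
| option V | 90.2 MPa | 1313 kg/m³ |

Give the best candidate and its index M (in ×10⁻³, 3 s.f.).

Per-candidate index values:
  option D: M = 9.49×10⁻³
  option V: M = 7.23×10⁻³
  option Z: M = 2.81×10⁻³
  option Y: M = 1.28×10⁻³
Highest index: option D.

option D, M = 9.49×10⁻³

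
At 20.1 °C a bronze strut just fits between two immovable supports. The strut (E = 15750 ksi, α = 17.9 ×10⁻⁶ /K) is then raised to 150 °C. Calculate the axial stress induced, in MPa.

253 MPa

E = 15750 ksi = 108.6 GPa.
ΔT = 129.9 K. Constrained thermal stress σ = E·α·ΔT = 108.6×10³ MPa × 17.9×10⁻⁶ × 129.9 = 253 MPa (compressive).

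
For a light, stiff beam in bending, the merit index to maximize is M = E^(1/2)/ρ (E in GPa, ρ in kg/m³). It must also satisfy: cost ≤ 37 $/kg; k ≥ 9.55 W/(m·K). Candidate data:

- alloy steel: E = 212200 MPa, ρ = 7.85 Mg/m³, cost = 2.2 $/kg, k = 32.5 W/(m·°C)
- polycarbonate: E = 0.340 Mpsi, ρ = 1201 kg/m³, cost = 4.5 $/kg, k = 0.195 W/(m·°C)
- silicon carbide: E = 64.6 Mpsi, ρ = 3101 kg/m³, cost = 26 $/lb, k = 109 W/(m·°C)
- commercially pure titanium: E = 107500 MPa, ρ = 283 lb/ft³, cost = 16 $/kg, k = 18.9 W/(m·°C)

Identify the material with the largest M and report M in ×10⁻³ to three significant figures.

Screen on constraints: cost ≤ 37 $/kg; k ≥ 9.55 W/(m·K). Survivors: alloy steel, commercially pure titanium.
Normalizing units and computing the index:
  alloy steel: E = 212.2 GPa, ρ = 7850 kg/m³
  commercially pure titanium: E = 107.5 GPa, ρ = 4533 kg/m³
  commercially pure titanium: M = 2.29×10⁻³
  alloy steel: M = 1.86×10⁻³
Commercially pure titanium ranks first.

commercially pure titanium, M = 2.29×10⁻³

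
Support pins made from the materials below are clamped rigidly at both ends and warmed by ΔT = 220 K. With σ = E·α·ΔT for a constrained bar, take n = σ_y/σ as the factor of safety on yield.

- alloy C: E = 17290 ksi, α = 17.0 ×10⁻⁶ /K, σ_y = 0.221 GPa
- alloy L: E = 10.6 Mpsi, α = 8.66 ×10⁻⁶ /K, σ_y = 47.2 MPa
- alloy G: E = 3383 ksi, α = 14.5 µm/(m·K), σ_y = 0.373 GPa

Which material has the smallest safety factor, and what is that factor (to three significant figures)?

Converting E to GPa, α to ×10⁻⁶/K, σ_y to MPa, then σ and n for each:
  alloy C: E = 119.2, α = 17.0, σ_y = 221.0 → σ = 446 MPa, n = 0.496
  alloy L: E = 73.08, α = 8.66, σ_y = 47.20 → σ = 139 MPa, n = 0.339
  alloy G: E = 23.32, α = 14.5, σ_y = 373.0 → σ = 74.4 MPa, n = 5.01
Smallest n: alloy L with n = 0.339.

alloy L, n = 0.339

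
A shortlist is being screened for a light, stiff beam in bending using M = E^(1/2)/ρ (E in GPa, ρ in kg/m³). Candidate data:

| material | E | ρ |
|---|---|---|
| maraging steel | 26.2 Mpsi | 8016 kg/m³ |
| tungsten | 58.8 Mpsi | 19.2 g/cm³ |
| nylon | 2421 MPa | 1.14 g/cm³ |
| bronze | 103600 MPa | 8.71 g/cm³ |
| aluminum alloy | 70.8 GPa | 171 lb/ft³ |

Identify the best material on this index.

Putting every candidate on a common basis:
  maraging steel: E = 180.6 GPa, ρ = 8016 kg/m³
  tungsten: E = 405.4 GPa, ρ = 19200 kg/m³
  nylon: E = 2.421 GPa, ρ = 1140 kg/m³
  bronze: E = 103.6 GPa, ρ = 8710 kg/m³
  aluminum alloy: E = 70.80 GPa, ρ = 2739 kg/m³
  aluminum alloy: M = 3.07×10⁻³
  maraging steel: M = 1.68×10⁻³
  nylon: M = 1.36×10⁻³
  bronze: M = 1.17×10⁻³
  tungsten: M = 1.05×10⁻³
Aluminum alloy has the largest M.

aluminum alloy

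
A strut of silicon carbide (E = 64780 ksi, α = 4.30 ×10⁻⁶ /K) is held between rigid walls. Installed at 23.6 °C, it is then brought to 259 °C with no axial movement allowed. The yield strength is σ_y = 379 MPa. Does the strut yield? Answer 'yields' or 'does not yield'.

yields

E = 64780 ksi = 446.6 GPa.
ΔT = 235.4 K. Constrained thermal stress σ = E·α·ΔT = 446.6×10³ MPa × 4.30×10⁻⁶ × 235.4 = 452 MPa (compressive).
Compare to σ_y = 379 MPa: σ ≥ σ_y, so it yields.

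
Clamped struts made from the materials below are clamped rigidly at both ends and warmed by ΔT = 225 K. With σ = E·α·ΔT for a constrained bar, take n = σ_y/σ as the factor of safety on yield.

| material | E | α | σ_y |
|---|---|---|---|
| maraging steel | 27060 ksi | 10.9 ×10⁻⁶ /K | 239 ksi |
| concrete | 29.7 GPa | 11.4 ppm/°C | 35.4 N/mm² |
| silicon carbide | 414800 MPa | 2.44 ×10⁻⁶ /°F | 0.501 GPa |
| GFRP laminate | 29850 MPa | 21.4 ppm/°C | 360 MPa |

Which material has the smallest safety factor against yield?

With everything in SI (GPa, ×10⁻⁶/K, MPa):
  maraging steel: E = 186.6, α = 10.9, σ_y = 1648 → σ = 458 MPa, n = 3.60
  concrete: E = 29.70, α = 11.4, σ_y = 35.40 → σ = 76.2 MPa, n = 0.465
  silicon carbide: E = 414.8, α = 4.39, σ_y = 501.0 → σ = 410 MPa, n = 1.22
  GFRP laminate: E = 29.85, α = 21.4, σ_y = 360.0 → σ = 144 MPa, n = 2.50
Concrete has the lowest safety factor, n = 0.465.

concrete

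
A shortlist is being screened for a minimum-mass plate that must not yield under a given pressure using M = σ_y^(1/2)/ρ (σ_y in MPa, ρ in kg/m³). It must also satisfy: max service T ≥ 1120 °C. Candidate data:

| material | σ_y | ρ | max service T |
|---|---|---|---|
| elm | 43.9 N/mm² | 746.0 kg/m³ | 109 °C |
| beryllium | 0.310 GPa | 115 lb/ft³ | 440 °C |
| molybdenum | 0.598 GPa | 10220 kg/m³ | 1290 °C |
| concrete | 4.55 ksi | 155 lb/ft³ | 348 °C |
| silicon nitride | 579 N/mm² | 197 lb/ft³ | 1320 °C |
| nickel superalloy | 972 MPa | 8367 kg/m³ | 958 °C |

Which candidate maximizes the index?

Screen on constraints: max service T ≥ 1120 °C. Survivors: molybdenum, silicon nitride.
Normalizing units and computing the index:
  molybdenum: σ_y = 598.0 MPa, ρ = 10220 kg/m³
  silicon nitride: σ_y = 579.0 MPa, ρ = 3156 kg/m³
  silicon nitride: M = 7.63×10⁻³
  molybdenum: M = 2.39×10⁻³
Silicon nitride has the largest M.

silicon nitride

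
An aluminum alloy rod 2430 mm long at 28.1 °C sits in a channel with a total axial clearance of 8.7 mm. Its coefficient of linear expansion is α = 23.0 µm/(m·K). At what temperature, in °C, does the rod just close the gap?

α·L₀·ΔT = 8.7 mm ⇒ ΔT = 8.7 / (23.0×10⁻⁶ × 2430.0) = 155.7 K.
T = 28.1 + 155.7 = 183.8 °C.

184 °C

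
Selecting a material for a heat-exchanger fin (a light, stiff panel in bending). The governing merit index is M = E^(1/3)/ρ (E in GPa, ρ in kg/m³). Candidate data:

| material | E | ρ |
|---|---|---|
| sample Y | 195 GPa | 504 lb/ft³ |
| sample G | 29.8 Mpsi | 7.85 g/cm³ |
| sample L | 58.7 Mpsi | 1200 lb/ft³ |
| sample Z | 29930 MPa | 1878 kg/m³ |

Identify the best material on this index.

sample Z

Normalizing units and computing the index:
  sample Y: E = 195.0 GPa, ρ = 8073 kg/m³
  sample G: E = 205.5 GPa, ρ = 7850 kg/m³
  sample L: E = 404.7 GPa, ρ = 19220 kg/m³
  sample Z: E = 29.93 GPa, ρ = 1878 kg/m³
  sample Z: M = 1.65×10⁻³
  sample G: M = 0.752×10⁻³
  sample Y: M = 0.718×10⁻³
  sample L: M = 0.385×10⁻³
Sample Z has the largest M.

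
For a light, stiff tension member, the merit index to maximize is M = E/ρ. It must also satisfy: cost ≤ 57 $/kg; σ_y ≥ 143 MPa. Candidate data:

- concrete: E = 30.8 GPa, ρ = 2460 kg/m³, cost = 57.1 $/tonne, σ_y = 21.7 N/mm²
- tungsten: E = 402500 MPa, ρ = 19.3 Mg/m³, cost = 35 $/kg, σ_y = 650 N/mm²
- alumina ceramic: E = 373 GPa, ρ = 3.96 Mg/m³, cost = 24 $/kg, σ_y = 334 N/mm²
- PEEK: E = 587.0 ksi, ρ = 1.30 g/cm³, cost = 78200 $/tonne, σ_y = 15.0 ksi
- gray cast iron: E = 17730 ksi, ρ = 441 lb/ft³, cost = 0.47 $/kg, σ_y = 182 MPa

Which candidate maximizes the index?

Screen on constraints: cost ≤ 57 $/kg; σ_y ≥ 143 MPa. Survivors: tungsten, alumina ceramic, gray cast iron.
Putting every candidate on a common basis:
  tungsten: E = 402.5 GPa, ρ = 19300 kg/m³
  alumina ceramic: E = 373.0 GPa, ρ = 3960 kg/m³
  gray cast iron: E = 122.2 GPa, ρ = 7064 kg/m³
  alumina ceramic: M = 94.2 MN·m/kg
  tungsten: M = 20.9 MN·m/kg
  gray cast iron: M = 17.3 MN·m/kg
Alumina ceramic has the largest M.

alumina ceramic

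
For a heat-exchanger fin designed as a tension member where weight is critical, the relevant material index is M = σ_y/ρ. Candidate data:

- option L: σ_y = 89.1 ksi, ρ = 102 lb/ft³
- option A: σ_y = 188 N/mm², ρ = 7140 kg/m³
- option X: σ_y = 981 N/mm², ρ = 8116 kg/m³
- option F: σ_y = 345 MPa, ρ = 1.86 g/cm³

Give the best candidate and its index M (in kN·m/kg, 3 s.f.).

option L, M = 376 kN·m/kg

After converting to SI:
  option L: σ_y = 614.3 MPa, ρ = 1634 kg/m³
  option A: σ_y = 188.0 MPa, ρ = 7140 kg/m³
  option X: σ_y = 981.0 MPa, ρ = 8116 kg/m³
  option F: σ_y = 345.0 MPa, ρ = 1860 kg/m³
  option L: M = 376 kN·m/kg
  option F: M = 185 kN·m/kg
  option X: M = 121 kN·m/kg
  option A: M = 26.3 kN·m/kg
Highest index: option L.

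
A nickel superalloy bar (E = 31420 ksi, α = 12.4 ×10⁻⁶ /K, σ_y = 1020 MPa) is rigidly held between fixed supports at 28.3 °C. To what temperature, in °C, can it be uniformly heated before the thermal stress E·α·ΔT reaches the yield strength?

408 °C

E = 31420 ksi = 216.6 GPa.
E·α·ΔT = 1020 MPa ⇒ ΔT = 1020 / (216.6×10³ × 12.4×10⁻⁶) = 379.7 K.
T = 28.3 + 379.7 = 408.0 °C.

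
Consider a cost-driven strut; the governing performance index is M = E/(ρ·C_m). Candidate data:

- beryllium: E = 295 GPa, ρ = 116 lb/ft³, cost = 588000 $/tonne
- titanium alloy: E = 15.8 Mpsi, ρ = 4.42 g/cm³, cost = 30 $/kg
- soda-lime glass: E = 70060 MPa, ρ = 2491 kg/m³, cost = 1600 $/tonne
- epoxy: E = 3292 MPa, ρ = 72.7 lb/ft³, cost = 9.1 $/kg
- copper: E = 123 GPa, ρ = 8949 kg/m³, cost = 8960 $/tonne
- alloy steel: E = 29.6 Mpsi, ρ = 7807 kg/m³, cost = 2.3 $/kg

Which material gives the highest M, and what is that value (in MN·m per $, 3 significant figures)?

soda-lime glass, M = 17.6 MN·m per $

After converting to SI:
  beryllium: E = 295.0 GPa, ρ = 1858 kg/m³, cost = 588.0 $/kg
  titanium alloy: E = 108.9 GPa, ρ = 4420 kg/m³, cost = 30.00 $/kg
  soda-lime glass: E = 70.06 GPa, ρ = 2491 kg/m³, cost = 1.600 $/kg
  epoxy: E = 3.292 GPa, ρ = 1165 kg/m³, cost = 9.100 $/kg
  copper: E = 123.0 GPa, ρ = 8949 kg/m³, cost = 8.960 $/kg
  alloy steel: E = 204.1 GPa, ρ = 7807 kg/m³, cost = 2.300 $/kg
  soda-lime glass: M = 17.6 MN·m per $
  alloy steel: M = 11.4 MN·m per $
  copper: M = 1.53 MN·m per $
  titanium alloy: M = 0.822 MN·m per $
  epoxy: M = 0.311 MN·m per $
  beryllium: M = 0.270 MN·m per $
Soda-lime glass ranks first.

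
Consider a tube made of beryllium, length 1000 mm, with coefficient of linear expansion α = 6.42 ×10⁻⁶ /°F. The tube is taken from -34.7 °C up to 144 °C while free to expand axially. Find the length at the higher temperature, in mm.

1002.1 mm

Convert α: 6.42×10⁻⁶/°F × (9/5) = 11.6×10⁻⁶/K.
ΔT = 144 − (-34.7) = 178.7 K.
ΔL = α·L₀·ΔT = 11.6×10⁻⁶ × 1000 mm × 178.7 K = 2.07 mm.
L = L₀ + ΔL = 1000 + 2.07 = 1002.1 mm.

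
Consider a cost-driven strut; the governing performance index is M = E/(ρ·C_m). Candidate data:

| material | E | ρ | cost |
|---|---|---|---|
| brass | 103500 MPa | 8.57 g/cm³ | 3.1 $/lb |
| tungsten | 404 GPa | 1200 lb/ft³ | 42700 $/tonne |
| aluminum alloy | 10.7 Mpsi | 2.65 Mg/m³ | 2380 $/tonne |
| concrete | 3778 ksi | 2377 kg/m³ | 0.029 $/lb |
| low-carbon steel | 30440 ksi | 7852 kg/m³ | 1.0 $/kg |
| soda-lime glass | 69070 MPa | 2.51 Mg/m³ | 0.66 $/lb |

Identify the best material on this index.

Putting every candidate on a common basis:
  brass: E = 103.5 GPa, ρ = 8570 kg/m³, cost = 6.834 $/kg
  tungsten: E = 404.0 GPa, ρ = 19220 kg/m³, cost = 42.70 $/kg
  aluminum alloy: E = 73.77 GPa, ρ = 2650 kg/m³, cost = 2.380 $/kg
  concrete: E = 26.05 GPa, ρ = 2377 kg/m³, cost = 0.06393 $/kg
  low-carbon steel: E = 209.9 GPa, ρ = 7852 kg/m³, cost = 1.000 $/kg
  soda-lime glass: E = 69.07 GPa, ρ = 2510 kg/m³, cost = 1.455 $/kg
  concrete: M = 171 MN·m per $
  low-carbon steel: M = 26.7 MN·m per $
  soda-lime glass: M = 18.9 MN·m per $
  aluminum alloy: M = 11.7 MN·m per $
  brass: M = 1.77 MN·m per $
  tungsten: M = 0.492 MN·m per $
Concrete has the largest M.

concrete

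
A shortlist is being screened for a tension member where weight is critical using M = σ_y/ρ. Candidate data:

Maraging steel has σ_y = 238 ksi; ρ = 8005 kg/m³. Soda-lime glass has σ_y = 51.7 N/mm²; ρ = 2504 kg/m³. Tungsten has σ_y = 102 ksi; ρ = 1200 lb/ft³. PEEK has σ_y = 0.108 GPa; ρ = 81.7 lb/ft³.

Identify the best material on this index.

maraging steel

Normalizing units and computing the index:
  maraging steel: σ_y = 1641 MPa, ρ = 8005 kg/m³
  soda-lime glass: σ_y = 51.70 MPa, ρ = 2504 kg/m³
  tungsten: σ_y = 703.3 MPa, ρ = 19220 kg/m³
  PEEK: σ_y = 108.0 MPa, ρ = 1309 kg/m³
  maraging steel: M = 205 kN·m/kg
  PEEK: M = 82.5 kN·m/kg
  tungsten: M = 36.6 kN·m/kg
  soda-lime glass: M = 20.6 kN·m/kg
Maraging steel has the largest M.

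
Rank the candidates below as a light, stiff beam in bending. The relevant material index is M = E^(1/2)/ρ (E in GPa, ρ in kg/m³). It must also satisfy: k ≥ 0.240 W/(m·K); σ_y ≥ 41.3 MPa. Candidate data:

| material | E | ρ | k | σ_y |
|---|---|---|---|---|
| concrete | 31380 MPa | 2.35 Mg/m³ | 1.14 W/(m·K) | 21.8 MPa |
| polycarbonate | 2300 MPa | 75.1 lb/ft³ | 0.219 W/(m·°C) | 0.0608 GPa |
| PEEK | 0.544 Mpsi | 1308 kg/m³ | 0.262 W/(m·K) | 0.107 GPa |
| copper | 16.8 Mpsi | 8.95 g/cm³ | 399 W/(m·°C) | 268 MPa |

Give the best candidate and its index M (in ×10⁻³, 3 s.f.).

Screen on constraints: k ≥ 0.240 W/(m·K); σ_y ≥ 41.3 MPa. Survivors: PEEK, copper.
Convert each candidate to consistent units, then evaluate M:
  PEEK: E = 3.751 GPa, ρ = 1308 kg/m³
  copper: E = 115.8 GPa, ρ = 8950 kg/m³
  PEEK: M = 1.48×10⁻³
  copper: M = 1.20×10⁻³
Highest index: PEEK.

PEEK, M = 1.48×10⁻³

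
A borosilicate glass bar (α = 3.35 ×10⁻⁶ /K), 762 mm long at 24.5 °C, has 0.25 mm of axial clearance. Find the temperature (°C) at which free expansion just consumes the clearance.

α·L₀·ΔT = 0.25 mm ⇒ ΔT = 0.25 / (3.35×10⁻⁶ × 762.0) = 97.94 K.
T = 24.5 + 97.94 = 122.4 °C.

122 °C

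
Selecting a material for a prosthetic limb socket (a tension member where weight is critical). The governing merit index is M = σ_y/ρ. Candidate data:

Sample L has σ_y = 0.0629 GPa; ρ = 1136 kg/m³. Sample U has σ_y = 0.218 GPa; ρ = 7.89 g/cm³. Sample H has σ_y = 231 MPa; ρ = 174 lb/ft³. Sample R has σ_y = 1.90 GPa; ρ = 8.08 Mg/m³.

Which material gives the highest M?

sample R

In SI units:
  sample L: σ_y = 62.90 MPa, ρ = 1136 kg/m³
  sample U: σ_y = 218.0 MPa, ρ = 7890 kg/m³
  sample H: σ_y = 231.0 MPa, ρ = 2787 kg/m³
  sample R: σ_y = 1900 MPa, ρ = 8080 kg/m³
  sample R: M = 235 kN·m/kg
  sample H: M = 82.9 kN·m/kg
  sample L: M = 55.4 kN·m/kg
  sample U: M = 27.6 kN·m/kg
Sample R ranks first.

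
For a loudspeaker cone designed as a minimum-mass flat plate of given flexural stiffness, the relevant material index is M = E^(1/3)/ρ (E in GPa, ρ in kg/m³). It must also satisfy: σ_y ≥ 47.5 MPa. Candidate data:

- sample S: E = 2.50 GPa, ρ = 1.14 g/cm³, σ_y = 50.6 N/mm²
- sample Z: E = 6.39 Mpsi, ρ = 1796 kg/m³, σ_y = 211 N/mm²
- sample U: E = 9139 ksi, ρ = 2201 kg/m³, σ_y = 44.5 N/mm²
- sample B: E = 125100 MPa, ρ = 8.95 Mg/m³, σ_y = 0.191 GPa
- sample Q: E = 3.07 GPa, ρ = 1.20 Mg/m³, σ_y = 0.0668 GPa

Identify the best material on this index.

sample Z

Screen on constraints: σ_y ≥ 47.5 MPa. Survivors: sample S, sample Z, sample B, sample Q.
In SI units:
  sample S: E = 2.500 GPa, ρ = 1140 kg/m³
  sample Z: E = 44.06 GPa, ρ = 1796 kg/m³
  sample B: E = 125.1 GPa, ρ = 8950 kg/m³
  sample Q: E = 3.070 GPa, ρ = 1200 kg/m³
  sample Z: M = 1.97×10⁻³
  sample Q: M = 1.21×10⁻³
  sample S: M = 1.19×10⁻³
  sample B: M = 0.559×10⁻³
The maximum is for sample Z.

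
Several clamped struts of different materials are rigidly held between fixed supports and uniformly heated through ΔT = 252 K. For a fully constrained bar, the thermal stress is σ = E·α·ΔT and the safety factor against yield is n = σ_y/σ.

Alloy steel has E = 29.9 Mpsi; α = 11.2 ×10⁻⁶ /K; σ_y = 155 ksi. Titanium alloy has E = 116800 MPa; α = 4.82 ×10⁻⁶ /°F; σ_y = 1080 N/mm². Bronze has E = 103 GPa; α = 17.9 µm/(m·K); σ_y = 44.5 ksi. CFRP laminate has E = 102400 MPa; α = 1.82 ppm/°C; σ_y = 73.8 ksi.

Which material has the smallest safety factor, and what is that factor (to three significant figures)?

bronze, n = 0.660

With everything in SI (GPa, ×10⁻⁶/K, MPa):
  alloy steel: E = 206.2, α = 11.2, σ_y = 1069 → σ = 582 MPa, n = 1.84
  titanium alloy: E = 116.8, α = 8.68, σ_y = 1080 → σ = 255 MPa, n = 4.23
  bronze: E = 103.0, α = 17.9, σ_y = 306.8 → σ = 465 MPa, n = 0.660
  CFRP laminate: E = 102.4, α = 1.82, σ_y = 508.8 → σ = 47.0 MPa, n = 10.8
The minimum is bronze at n = 0.660.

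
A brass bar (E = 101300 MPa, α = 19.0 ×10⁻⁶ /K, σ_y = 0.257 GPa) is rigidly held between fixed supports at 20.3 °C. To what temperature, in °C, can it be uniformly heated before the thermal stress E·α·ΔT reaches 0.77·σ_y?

123 °C

E = 101300 MPa = 101.3 GPa.
σ_y = 0.257 GPa = 257.0 MPa.
E·α·ΔT = 197.9 MPa ⇒ ΔT = 197.9 / (101.3×10³ × 19.0×10⁻⁶) = 102.8 K.
T = 20.3 + 102.8 = 123.1 °C.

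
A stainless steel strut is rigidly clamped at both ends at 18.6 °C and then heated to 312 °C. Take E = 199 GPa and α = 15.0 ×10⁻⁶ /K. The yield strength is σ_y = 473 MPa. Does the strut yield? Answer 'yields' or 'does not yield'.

ΔT = 293.4 K. Constrained thermal stress σ = E·α·ΔT = 199.0×10³ MPa × 15.0×10⁻⁶ × 293.4 = 876 MPa (compressive).
Compare to σ_y = 473 MPa: σ ≥ σ_y, so it yields.

yields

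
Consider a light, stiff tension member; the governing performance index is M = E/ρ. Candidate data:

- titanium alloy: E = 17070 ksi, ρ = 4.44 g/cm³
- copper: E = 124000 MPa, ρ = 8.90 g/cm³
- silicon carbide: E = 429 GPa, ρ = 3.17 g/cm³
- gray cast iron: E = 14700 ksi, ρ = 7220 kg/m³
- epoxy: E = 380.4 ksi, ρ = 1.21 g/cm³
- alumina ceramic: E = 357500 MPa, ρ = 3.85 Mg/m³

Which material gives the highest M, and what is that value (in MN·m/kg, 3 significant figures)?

Putting every candidate on a common basis:
  titanium alloy: E = 117.7 GPa, ρ = 4440 kg/m³
  copper: E = 124.0 GPa, ρ = 8900 kg/m³
  silicon carbide: E = 429.0 GPa, ρ = 3170 kg/m³
  gray cast iron: E = 101.4 GPa, ρ = 7220 kg/m³
  epoxy: E = 2.623 GPa, ρ = 1210 kg/m³
  alumina ceramic: E = 357.5 GPa, ρ = 3850 kg/m³
  silicon carbide: M = 135 MN·m/kg
  alumina ceramic: M = 92.9 MN·m/kg
  titanium alloy: M = 26.5 MN·m/kg
  gray cast iron: M = 14.0 MN·m/kg
  copper: M = 13.9 MN·m/kg
  epoxy: M = 2.17 MN·m/kg
Silicon carbide ranks first.

silicon carbide, M = 135 MN·m/kg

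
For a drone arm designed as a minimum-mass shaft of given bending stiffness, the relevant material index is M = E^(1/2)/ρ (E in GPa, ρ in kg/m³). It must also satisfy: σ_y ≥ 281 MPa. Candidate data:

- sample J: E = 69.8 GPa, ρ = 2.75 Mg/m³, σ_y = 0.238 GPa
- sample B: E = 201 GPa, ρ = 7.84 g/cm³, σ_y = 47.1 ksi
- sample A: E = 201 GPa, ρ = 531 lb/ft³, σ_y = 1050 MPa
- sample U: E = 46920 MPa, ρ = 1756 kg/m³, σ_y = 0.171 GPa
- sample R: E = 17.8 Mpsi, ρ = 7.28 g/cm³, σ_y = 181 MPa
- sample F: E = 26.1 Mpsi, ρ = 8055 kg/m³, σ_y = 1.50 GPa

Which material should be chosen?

sample B

Screen on constraints: σ_y ≥ 281 MPa. Survivors: sample B, sample A, sample F.
Putting every candidate on a common basis:
  sample B: E = 201.0 GPa, ρ = 7840 kg/m³
  sample A: E = 201.0 GPa, ρ = 8506 kg/m³
  sample F: E = 180.0 GPa, ρ = 8055 kg/m³
  sample B: M = 1.81×10⁻³
  sample A: M = 1.67×10⁻³
  sample F: M = 1.67×10⁻³
Sample B ranks first.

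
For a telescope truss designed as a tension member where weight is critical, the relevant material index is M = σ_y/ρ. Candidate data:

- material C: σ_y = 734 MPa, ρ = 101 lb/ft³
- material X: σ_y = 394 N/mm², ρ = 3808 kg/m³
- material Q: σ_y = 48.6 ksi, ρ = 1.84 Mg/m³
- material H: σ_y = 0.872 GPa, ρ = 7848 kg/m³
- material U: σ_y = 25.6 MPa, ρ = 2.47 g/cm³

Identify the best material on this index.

In SI units:
  material C: σ_y = 734.0 MPa, ρ = 1618 kg/m³
  material X: σ_y = 394.0 MPa, ρ = 3808 kg/m³
  material Q: σ_y = 335.1 MPa, ρ = 1840 kg/m³
  material H: σ_y = 872.0 MPa, ρ = 7848 kg/m³
  material U: σ_y = 25.60 MPa, ρ = 2470 kg/m³
  material C: M = 454 kN·m/kg
  material Q: M = 182 kN·m/kg
  material H: M = 111 kN·m/kg
  material X: M = 103 kN·m/kg
  material U: M = 10.4 kN·m/kg
Material C has the largest M.

material C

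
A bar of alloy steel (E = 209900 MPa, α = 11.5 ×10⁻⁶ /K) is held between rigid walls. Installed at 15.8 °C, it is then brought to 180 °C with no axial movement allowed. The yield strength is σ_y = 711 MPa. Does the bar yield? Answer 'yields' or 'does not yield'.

E = 209900 MPa = 209.9 GPa.
ΔT = 164.2 K. Constrained thermal stress σ = E·α·ΔT = 209.9×10³ MPa × 11.5×10⁻⁶ × 164.2 = 396 MPa (compressive).
Compare to σ_y = 711 MPa: σ < σ_y, so it does not yield.

does not yield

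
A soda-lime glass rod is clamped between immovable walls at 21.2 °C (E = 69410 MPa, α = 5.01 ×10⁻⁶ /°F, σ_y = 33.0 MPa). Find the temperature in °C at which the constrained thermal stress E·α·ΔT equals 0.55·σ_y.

50.2 °C

E = 69410 MPa = 69.41 GPa.
α = 5.01×10⁻⁶/°F × 9/5 = 9.02×10⁻⁶/K.
E·α·ΔT = 18.15 MPa ⇒ ΔT = 18.15 / (69.41×10³ × 9.02×10⁻⁶) = 29.00 K.
T = 21.2 + 29.00 = 50.20 °C.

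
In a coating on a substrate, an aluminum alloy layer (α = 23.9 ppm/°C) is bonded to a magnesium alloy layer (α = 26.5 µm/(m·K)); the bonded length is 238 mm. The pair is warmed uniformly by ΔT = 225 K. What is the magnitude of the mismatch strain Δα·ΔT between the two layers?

Δα = |23.9 − 26.5|×10⁻⁶/K = 2.60×10⁻⁶/K.
Mismatch strain = Δα·ΔT = 2.60×10⁻⁶ × 225.0 = 5.85×10⁻⁴.

5.85×10⁻⁴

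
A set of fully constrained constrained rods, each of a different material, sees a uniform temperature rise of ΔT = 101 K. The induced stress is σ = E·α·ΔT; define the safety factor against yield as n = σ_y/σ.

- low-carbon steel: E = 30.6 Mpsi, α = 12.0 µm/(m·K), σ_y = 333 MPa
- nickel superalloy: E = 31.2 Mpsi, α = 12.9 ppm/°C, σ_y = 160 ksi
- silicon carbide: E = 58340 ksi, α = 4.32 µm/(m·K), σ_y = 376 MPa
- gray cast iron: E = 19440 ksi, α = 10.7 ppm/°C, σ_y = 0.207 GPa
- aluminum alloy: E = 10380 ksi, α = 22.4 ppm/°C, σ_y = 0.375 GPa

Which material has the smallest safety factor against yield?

Converting E to GPa, α to ×10⁻⁶/K, σ_y to MPa, then σ and n for each:
  low-carbon steel: E = 211.0, α = 12.0, σ_y = 333.0 → σ = 256 MPa, n = 1.30
  nickel superalloy: E = 215.1, α = 12.9, σ_y = 1103 → σ = 280 MPa, n = 3.94
  silicon carbide: E = 402.2, α = 4.32, σ_y = 376.0 → σ = 176 MPa, n = 2.14
  gray cast iron: E = 134.0, α = 10.7, σ_y = 207.0 → σ = 145 MPa, n = 1.43
  aluminum alloy: E = 71.57, α = 22.4, σ_y = 375.0 → σ = 162 MPa, n = 2.32
The minimum is low-carbon steel at n = 1.30.

low-carbon steel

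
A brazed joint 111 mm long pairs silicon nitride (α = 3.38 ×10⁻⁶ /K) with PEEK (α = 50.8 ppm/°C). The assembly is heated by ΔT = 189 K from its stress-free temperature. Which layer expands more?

PEEK

α(silicon nitride) = 3.38×10⁻⁶/K vs α(PEEK) = 50.8×10⁻⁶/K.
Higher α expands more for the same ΔT: PEEK.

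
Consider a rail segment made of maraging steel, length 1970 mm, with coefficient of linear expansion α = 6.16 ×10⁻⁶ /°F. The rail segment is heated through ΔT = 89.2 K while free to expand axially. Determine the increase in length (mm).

Convert α: 6.16×10⁻⁶/°F × (9/5) = 11.1×10⁻⁶/K.
ΔL = α·L₀·ΔT = 11.1×10⁻⁶ × 1970 mm × 89.20 K = 1.95 mm.

1.95 mm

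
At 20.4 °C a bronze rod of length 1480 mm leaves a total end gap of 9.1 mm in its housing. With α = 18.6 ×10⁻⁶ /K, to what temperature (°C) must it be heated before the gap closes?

351 °C

α·L₀·ΔT = 9.1 mm ⇒ ΔT = 9.1 / (18.6×10⁻⁶ × 1480.0) = 330.6 K.
T = 20.4 + 330.6 = 351.0 °C.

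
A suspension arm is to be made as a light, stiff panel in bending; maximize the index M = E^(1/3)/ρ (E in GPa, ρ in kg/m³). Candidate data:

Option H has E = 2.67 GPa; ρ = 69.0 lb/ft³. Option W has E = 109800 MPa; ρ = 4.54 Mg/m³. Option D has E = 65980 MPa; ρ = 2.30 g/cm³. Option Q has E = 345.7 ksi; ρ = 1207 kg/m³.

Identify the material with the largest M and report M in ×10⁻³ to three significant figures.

option D, M = 1.76×10⁻³

After converting to SI:
  option H: E = 2.670 GPa, ρ = 1105 kg/m³
  option W: E = 109.8 GPa, ρ = 4540 kg/m³
  option D: E = 65.98 GPa, ρ = 2300 kg/m³
  option Q: E = 2.384 GPa, ρ = 1207 kg/m³
  option D: M = 1.76×10⁻³
  option H: M = 1.26×10⁻³
  option Q: M = 1.11×10⁻³
  option W: M = 1.05×10⁻³
Highest index: option D.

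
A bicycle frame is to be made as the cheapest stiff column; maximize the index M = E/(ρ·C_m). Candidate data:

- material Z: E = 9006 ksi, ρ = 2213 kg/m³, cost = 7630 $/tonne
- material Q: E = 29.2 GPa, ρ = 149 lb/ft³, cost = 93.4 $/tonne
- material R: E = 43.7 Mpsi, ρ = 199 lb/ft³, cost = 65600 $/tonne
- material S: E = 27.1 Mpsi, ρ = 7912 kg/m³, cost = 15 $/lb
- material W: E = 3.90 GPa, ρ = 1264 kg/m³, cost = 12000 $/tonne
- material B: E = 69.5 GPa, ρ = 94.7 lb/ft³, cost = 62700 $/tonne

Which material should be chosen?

Convert each candidate to consistent units, then evaluate M:
  material Z: E = 62.09 GPa, ρ = 2213 kg/m³, cost = 7.630 $/kg
  material Q: E = 29.20 GPa, ρ = 2387 kg/m³, cost = 0.09340 $/kg
  material R: E = 301.3 GPa, ρ = 3188 kg/m³, cost = 65.60 $/kg
  material S: E = 186.8 GPa, ρ = 7912 kg/m³, cost = 33.07 $/kg
  material W: E = 3.900 GPa, ρ = 1264 kg/m³, cost = 12.00 $/kg
  material B: E = 69.50 GPa, ρ = 1517 kg/m³, cost = 62.70 $/kg
  material Q: M = 131 MN·m per $
  material Z: M = 3.68 MN·m per $
  material R: M = 1.44 MN·m per $
  material B: M = 0.731 MN·m per $
  material S: M = 0.714 MN·m per $
  material W: M = 0.257 MN·m per $
The maximum is for material Q.

material Q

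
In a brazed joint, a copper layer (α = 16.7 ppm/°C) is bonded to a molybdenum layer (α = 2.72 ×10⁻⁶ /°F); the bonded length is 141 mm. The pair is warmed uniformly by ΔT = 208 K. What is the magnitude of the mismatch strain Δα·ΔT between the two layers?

molybdenum: α = 2.72×10⁻⁶/°F × 9/5 = 4.90×10⁻⁶/K.
Δα = |16.7 − 4.90|×10⁻⁶/K = 11.8×10⁻⁶/K.
Mismatch strain = Δα·ΔT = 11.8×10⁻⁶ × 208.0 = 2.46×10⁻³.

2.46×10⁻³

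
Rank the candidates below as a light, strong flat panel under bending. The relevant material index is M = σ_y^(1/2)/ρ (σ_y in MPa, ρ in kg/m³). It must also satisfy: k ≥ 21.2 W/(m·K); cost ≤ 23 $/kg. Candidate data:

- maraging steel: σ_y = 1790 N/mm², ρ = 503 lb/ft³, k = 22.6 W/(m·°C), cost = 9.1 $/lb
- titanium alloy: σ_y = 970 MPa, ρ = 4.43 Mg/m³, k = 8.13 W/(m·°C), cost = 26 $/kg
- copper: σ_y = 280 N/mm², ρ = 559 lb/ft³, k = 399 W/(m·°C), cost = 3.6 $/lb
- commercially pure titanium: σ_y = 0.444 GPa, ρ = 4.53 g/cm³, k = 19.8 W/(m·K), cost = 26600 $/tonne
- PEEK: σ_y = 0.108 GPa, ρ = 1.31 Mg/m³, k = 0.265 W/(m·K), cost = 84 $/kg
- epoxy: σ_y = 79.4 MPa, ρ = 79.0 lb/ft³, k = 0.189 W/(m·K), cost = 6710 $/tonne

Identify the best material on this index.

Screen on constraints: k ≥ 21.2 W/(m·K); cost ≤ 23 $/kg. Survivors: maraging steel, copper.
Normalizing units and computing the index:
  maraging steel: σ_y = 1790 MPa, ρ = 8057 kg/m³
  copper: σ_y = 280.0 MPa, ρ = 8954 kg/m³
  maraging steel: M = 5.25×10⁻³
  copper: M = 1.87×10⁻³
Maraging steel has the largest M.

maraging steel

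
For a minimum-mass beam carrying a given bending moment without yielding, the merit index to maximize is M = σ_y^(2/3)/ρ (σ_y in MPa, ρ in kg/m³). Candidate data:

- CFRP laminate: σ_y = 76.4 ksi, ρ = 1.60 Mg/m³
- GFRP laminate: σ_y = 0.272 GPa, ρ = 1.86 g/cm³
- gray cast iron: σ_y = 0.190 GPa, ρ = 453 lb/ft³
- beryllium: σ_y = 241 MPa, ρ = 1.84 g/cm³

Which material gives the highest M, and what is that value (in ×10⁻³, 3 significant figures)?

CFRP laminate, M = 40.8×10⁻³

After converting to SI:
  CFRP laminate: σ_y = 526.8 MPa, ρ = 1600 kg/m³
  GFRP laminate: σ_y = 272.0 MPa, ρ = 1860 kg/m³
  gray cast iron: σ_y = 190.0 MPa, ρ = 7256 kg/m³
  beryllium: σ_y = 241.0 MPa, ρ = 1840 kg/m³
  CFRP laminate: M = 40.8×10⁻³
  GFRP laminate: M = 22.6×10⁻³
  beryllium: M = 21.0×10⁻³
  gray cast iron: M = 4.55×10⁻³
Highest index: CFRP laminate.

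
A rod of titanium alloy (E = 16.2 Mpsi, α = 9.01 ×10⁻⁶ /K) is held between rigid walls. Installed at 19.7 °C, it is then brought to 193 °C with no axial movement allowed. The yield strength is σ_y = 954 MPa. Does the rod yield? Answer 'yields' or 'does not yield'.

does not yield

E = 16.2 Mpsi = 111.7 GPa.
ΔT = 173.3 K. Constrained thermal stress σ = E·α·ΔT = 111.7×10³ MPa × 9.01×10⁻⁶ × 173.3 = 174 MPa (compressive).
Compare to σ_y = 954 MPa: σ < σ_y, so it does not yield.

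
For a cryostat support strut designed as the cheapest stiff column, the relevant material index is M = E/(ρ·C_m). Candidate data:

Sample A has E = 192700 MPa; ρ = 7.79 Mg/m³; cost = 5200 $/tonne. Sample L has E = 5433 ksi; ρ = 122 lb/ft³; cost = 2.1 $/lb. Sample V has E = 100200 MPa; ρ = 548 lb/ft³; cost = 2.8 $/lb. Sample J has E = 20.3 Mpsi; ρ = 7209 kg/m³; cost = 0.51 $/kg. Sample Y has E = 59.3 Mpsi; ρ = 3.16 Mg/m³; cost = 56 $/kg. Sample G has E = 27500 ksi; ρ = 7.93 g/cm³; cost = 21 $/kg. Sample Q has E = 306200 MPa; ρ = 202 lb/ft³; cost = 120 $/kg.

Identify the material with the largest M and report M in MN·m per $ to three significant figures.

sample J, M = 38.1 MN·m per $

Normalizing units and computing the index:
  sample A: E = 192.7 GPa, ρ = 7790 kg/m³, cost = 5.200 $/kg
  sample L: E = 37.46 GPa, ρ = 1954 kg/m³, cost = 4.630 $/kg
  sample V: E = 100.2 GPa, ρ = 8778 kg/m³, cost = 6.173 $/kg
  sample J: E = 140.0 GPa, ρ = 7209 kg/m³, cost = 0.5100 $/kg
  sample Y: E = 408.9 GPa, ρ = 3160 kg/m³, cost = 56.00 $/kg
  sample G: E = 189.6 GPa, ρ = 7930 kg/m³, cost = 21.00 $/kg
  sample Q: E = 306.2 GPa, ρ = 3236 kg/m³, cost = 120.0 $/kg
  sample J: M = 38.1 MN·m per $
  sample A: M = 4.76 MN·m per $
  sample L: M = 4.14 MN·m per $
  sample Y: M = 2.31 MN·m per $
  sample V: M = 1.85 MN·m per $
  sample G: M = 1.14 MN·m per $
  sample Q: M = 0.789 MN·m per $
Sample J has the largest M.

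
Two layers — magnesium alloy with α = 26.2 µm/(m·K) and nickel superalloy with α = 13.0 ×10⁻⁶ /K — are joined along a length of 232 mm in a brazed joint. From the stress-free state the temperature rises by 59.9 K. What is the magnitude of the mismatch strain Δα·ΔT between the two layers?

Δα = |26.2 − 13.0|×10⁻⁶/K = 13.2×10⁻⁶/K.
Mismatch strain = Δα·ΔT = 13.2×10⁻⁶ × 59.9 = 7.91×10⁻⁴.

7.91×10⁻⁴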